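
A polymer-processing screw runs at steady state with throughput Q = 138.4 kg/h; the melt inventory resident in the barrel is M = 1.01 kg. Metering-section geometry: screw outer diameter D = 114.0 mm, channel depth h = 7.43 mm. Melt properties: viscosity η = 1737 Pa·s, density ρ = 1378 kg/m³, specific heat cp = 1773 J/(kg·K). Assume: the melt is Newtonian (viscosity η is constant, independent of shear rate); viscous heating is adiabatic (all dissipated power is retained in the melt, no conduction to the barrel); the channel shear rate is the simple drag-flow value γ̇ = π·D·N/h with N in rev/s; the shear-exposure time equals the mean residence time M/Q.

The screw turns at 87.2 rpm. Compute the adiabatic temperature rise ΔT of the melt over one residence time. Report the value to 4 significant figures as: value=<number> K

Q_s = Q / 3600 = 138.4 / 3600 = 0.0384444 kg/s
t_res = M / Q_s = 1.01 / 0.0384444 = 26.2717 s
Convert to SI: D = 0.114 m, h = 0.00743 m, N = 87.2/60 = 1.45333 rev/s
Shear rate: γ̇ = πDN/h = π·0.114·1.45333/0.00743 = 70.0537 s⁻¹
Adiabatic rise: ΔT = η γ̇² t_res / (ρ cp) = 1737·(70.0537)²·26.2717 / (1378·1773) = 91.6626 K

value=91.66 K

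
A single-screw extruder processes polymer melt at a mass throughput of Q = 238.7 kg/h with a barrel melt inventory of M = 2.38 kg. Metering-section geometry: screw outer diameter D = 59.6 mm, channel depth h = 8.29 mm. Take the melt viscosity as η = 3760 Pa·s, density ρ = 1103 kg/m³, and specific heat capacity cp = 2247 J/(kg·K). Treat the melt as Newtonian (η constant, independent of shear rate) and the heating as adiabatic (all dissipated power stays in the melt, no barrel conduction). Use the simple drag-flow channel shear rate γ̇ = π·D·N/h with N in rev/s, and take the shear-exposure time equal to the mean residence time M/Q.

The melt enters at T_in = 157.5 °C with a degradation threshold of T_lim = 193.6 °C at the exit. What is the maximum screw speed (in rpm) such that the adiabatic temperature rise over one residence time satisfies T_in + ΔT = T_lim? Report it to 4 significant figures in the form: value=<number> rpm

value=68.40 rpm

Q_s = Q / 3600 = 238.7 / 3600 = 0.0663056 kg/s
t_res = M / Q_s = 2.38 / 0.0663056 = 35.8944 s
Convert to metres: D = 0.0596 m, h = 0.00829 m
Allowable rise: ΔT_a = T_lim − T_in = 193.6 − 157.5 = 36.1 K
γ̇_max² = ΔT_a·ρ·cp/(η·t_res) = 36.1·1103·2247/(3760·35.8944) = 662.935 s⁻²
γ̇_max = √662.935 = 25.7475 s⁻¹
N_max = γ̇_max h / (πD) = 25.7475·0.00829/(π·0.0596) = 1.13997 rev/s → ×60 = 68.3983 rpm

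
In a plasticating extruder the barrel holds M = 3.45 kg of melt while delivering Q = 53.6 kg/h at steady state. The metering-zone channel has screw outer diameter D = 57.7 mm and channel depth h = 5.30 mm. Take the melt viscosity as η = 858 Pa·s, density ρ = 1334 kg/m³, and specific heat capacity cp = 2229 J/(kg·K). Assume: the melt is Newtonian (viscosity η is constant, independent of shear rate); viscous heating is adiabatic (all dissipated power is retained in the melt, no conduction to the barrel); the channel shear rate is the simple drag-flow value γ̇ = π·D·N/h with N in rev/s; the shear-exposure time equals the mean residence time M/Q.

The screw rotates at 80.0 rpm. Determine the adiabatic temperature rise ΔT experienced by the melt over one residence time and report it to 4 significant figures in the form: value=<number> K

value=139.0 K

Q_s = Q / 3600 = 53.6 / 3600 = 0.0148889 kg/s
t_res = M / Q_s = 3.45 / 0.0148889 = 231.716 s
D = 57.7 mm = 0.0577 m;  h = 5.30 mm = 0.0053 m;  N = 80.0 rpm / 60 = 1.33333 rev/s
γ̇ = π D N / h = (π)(0.0577)(1.33333) / 0.0053 = 45.6025 s⁻¹
ΔT = η·γ̇²·t_res/(ρ·cp) = [858 × 45.6025² × 231.716] / [1334 × 2229] = 139.045 K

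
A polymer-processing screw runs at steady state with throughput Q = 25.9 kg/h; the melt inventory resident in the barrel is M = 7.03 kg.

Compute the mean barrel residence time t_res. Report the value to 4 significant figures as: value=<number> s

value=977.1 s

Convert throughput: Q = 25.9 kg/h = 25.9/3600 = 0.00719444 kg/s
t_res = M / Q_s = 7.03 ÷ 0.00719444 = 977.143 s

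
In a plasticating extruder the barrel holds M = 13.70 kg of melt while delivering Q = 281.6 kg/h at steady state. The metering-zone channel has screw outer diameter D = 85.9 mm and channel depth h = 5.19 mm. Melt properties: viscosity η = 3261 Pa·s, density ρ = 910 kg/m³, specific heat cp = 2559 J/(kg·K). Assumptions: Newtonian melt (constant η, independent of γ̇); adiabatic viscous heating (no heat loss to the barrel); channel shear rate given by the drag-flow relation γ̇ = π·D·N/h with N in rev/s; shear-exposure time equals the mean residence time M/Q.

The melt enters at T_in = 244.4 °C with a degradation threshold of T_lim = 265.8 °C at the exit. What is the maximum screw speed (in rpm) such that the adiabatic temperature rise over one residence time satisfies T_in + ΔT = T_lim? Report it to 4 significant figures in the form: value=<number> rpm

value=10.78 rpm

Convert throughput: Q = 281.6 kg/h = 281.6/3600 = 0.0782222 kg/s
t_res = M / Q_s = 13.70 ÷ 0.0782222 = 175.142 s
D = 85.9 mm = 0.0859 m;  h = 5.19 mm = 0.00519 m
ΔT_a = T_lim − T_in = 265.8 − 244.4 = 21.4 K
γ̇_max² = ΔT_a·ρ·cp / (η·t_res) = [21.4 × 910 × 2559] / [3261 × 175.142] = 87.2538 s⁻²
Take the square root: γ̇_max = √(87.2538) = 9.34097 s⁻¹
N_max = γ̇_max·h / (π·D) = 9.34097 · 0.00519 / (π · 0.0859) = 0.179646 rev/s = 10.7787 rpm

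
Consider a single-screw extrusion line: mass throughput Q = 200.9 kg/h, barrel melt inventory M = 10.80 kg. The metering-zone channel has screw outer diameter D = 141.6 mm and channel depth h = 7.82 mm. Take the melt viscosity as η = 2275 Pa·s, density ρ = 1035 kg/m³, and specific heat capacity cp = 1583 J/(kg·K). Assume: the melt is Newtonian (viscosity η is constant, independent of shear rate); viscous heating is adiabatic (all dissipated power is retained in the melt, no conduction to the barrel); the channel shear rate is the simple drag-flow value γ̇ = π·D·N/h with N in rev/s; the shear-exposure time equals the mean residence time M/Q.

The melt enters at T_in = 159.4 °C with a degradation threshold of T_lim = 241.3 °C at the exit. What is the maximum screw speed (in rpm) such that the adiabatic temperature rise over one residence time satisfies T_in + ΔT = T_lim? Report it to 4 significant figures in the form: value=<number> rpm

Convert throughput: Q = 200.9 kg/h = 200.9/3600 = 0.0558056 kg/s
t_res = M / Q_s = 10.80 ÷ 0.0558056 = 193.529 s
Geometry in SI: D = 141.6 mm → 0.1416 m, h = 7.82 mm → 0.00782 m
ΔT_a = T_lim − T_in = 241.3 − 159.4 = 81.9 K
γ̇_max² = ΔT_a·ρ·cp/(η·t_res) = 81.9·1035·1583/(2275·193.529) = 304.774 s⁻²
γ̇_max = sqrt(304.774) = 17.4578 s⁻¹
N_max = γ̇_max h / (πD) = 17.4578·0.00782/(π·0.1416) = 0.30689 rev/s → ×60 = 18.4134 rpm

value=18.41 rpm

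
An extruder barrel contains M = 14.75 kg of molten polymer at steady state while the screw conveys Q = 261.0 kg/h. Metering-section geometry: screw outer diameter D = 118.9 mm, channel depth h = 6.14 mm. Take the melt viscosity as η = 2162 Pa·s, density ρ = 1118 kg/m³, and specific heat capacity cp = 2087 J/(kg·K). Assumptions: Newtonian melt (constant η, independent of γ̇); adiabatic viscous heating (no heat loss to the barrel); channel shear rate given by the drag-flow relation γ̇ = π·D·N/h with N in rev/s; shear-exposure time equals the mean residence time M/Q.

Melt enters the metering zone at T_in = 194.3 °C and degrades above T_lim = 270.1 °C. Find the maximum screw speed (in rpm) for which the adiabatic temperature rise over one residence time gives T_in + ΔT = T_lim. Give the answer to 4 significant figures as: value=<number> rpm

Throughput in SI: Q_s = 261.0 kg/h ÷ 3600 s/h = 0.0725 kg/s
Mean residence time: t_res = M/Q_s = 14.75 kg / 0.0725 kg/s = 203.448 s
D = 118.9 mm = 0.1189 m;  h = 6.14 mm = 0.00614 m
ΔT_a = T_lim − T_in = 270.1 °C − 194.3 °C = 75.8 K
Invert ΔT = ηγ̇²t_res/(ρcp) for γ̇: γ̇_max² = ΔT_a ρ cp / (η t_res) = 75.8·1118·2087 / (2162·203.448) = 402.09 s⁻²
γ̇_max = √402.09 = 20.0522 s⁻¹
Solve γ̇ = πDN/h for N: N_max = γ̇_max·h/(π·D) = 20.0522 × 0.00614 / (π × 0.1189) = 0.329609 rev/s = 19.7765 rpm

value=19.78 rpm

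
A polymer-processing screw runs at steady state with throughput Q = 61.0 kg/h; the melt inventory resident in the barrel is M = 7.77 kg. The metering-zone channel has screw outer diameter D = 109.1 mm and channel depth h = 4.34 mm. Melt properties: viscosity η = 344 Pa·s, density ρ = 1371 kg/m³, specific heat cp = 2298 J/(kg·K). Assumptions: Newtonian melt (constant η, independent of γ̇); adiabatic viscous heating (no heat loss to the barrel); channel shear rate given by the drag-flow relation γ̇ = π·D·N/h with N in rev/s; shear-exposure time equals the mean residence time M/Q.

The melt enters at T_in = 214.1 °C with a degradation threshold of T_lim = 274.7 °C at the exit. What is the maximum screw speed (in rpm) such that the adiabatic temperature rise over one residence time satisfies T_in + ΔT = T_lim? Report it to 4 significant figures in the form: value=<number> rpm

value=26.43 rpm

Q_s = Q / 3600 = 61.0 / 3600 = 0.0169444 kg/s
t_res = M / Q_s = 7.77 ÷ 0.0169444 = 458.557 s
Geometry in SI: D = 109.1 mm → 0.1091 m, h = 4.34 mm → 0.00434 m
Allowable rise: ΔT_a = T_lim − T_in = 274.7 − 214.1 = 60.6 K
γ̇_max² = ΔT_a·ρ·cp / (η·t_res) = [60.6 × 1371 × 2298] / [344 × 458.557] = 1210.34 s⁻²
Take the square root: γ̇_max = √(1210.34) = 34.79 s⁻¹
N_max = γ̇_max h / (πD) = 34.79·0.00434/(π·0.1091) = 0.440524 rev/s → ×60 = 26.4314 rpm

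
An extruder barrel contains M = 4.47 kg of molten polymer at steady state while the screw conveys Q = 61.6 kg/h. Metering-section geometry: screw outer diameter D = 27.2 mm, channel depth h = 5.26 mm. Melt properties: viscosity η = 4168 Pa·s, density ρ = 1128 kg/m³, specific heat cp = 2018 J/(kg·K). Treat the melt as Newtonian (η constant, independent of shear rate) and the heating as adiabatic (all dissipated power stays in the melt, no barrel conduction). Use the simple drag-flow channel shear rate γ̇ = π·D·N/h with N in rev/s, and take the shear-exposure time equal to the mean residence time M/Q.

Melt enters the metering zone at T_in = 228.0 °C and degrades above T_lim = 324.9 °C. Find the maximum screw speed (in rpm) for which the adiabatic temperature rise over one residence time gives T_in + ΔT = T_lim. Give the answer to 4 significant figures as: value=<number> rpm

Q_s = Q / 3600 = 61.6 / 3600 = 0.0171111 kg/s
t_res = M / Q_s = 4.47 ÷ 0.0171111 = 261.234 s
Convert to metres: D = 0.0272 m, h = 0.00526 m
Allowable rise: ΔT_a = T_lim − T_in = 324.9 − 228.0 = 96.9 K
Invert ΔT = ηγ̇²t_res/(ρcp) for γ̇: γ̇_max² = ΔT_a ρ cp / (η t_res) = 96.9·1128·2018 / (4168·261.234) = 202.58 s⁻²
γ̇_max = √202.58 = 14.2331 s⁻¹
Solve γ̇ = πDN/h for N: N_max = γ̇_max·h/(π·D) = 14.2331 × 0.00526 / (π × 0.0272) = 0.876124 rev/s = 52.5674 rpm

value=52.57 rpm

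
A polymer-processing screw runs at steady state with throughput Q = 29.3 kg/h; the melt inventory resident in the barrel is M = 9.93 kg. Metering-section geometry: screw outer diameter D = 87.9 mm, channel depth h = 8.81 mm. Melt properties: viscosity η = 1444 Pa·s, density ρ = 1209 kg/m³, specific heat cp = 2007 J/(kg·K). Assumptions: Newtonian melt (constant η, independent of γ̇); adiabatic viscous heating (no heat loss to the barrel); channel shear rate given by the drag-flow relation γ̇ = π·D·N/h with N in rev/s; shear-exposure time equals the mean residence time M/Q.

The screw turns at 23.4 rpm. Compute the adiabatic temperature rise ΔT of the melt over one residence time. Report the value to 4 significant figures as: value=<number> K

Q_s = Q / 3600 = 29.3 / 3600 = 0.00813889 kg/s
t_res = M / Q_s = 9.93 ÷ 0.00813889 = 1220.07 s
D = 87.9 mm = 0.0879 m;  h = 8.81 mm = 0.00881 m;  N = 23.4 rpm / 60 = 0.39 rev/s
γ̇ = π·D·N / h = π · 0.0879 · 0.39 / 0.00881 = 12.2244 s⁻¹
ΔT = η·γ̇²·t_res / (ρ·cp) = 1444 · (12.2244)² · 1220.07 / (1209 · 2007) = 108.501 K

value=108.5 K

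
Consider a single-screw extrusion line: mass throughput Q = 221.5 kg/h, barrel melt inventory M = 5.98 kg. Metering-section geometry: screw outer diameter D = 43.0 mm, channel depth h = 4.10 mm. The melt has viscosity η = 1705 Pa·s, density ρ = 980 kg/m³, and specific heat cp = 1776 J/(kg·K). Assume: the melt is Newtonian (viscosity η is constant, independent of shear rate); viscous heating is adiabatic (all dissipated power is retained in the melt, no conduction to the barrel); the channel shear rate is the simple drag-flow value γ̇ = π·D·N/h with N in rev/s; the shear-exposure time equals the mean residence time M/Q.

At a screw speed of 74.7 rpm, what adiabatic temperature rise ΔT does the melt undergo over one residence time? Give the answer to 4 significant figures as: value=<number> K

Throughput in SI: Q_s = 221.5 kg/h ÷ 3600 s/h = 0.0615278 kg/s
t_res = M / Q_s = 5.98 ÷ 0.0615278 = 97.1919 s
Convert to SI: D = 0.043 m, h = 0.0041 m, N = 74.7/60 = 1.245 rev/s
Shear rate: γ̇ = πDN/h = π·0.043·1.245/0.0041 = 41.0208 s⁻¹
ΔT = η·γ̇²·t_res/(ρ·cp) = [1705 × 41.0208² × 97.1919] / [980 × 1776] = 160.211 K

value=160.2 K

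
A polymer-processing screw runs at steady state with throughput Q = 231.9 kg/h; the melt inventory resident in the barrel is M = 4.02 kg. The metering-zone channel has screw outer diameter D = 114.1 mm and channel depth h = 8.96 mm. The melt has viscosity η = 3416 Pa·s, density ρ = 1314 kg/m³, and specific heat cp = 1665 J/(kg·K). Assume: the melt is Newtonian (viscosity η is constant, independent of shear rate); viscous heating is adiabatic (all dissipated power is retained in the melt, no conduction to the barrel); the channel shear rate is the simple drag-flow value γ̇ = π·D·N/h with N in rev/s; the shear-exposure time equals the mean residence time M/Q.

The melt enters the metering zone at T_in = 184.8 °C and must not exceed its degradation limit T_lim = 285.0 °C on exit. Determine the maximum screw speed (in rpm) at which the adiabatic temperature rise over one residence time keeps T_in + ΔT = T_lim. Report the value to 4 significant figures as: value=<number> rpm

value=48.09 rpm

Q_s = Q / 3600 = 231.9 / 3600 = 0.0644167 kg/s
t_res = M / Q_s = 4.02 ÷ 0.0644167 = 62.4062 s
Convert to metres: D = 0.1141 m, h = 0.00896 m
ΔT_a = T_lim − T_in = 285.0 °C − 184.8 °C = 100.2 K
Invert ΔT = ηγ̇²t_res/(ρcp) for γ̇: γ̇_max² = ΔT_a ρ cp / (η t_res) = 100.2·1314·1665 / (3416·62.4062) = 1028.33 s⁻²
γ̇_max = sqrt(1028.33) = 32.0676 s⁻¹
N_max = γ̇_max·h / (π·D) = 32.0676 · 0.00896 / (π · 0.1141) = 0.801564 rev/s = 48.0939 rpm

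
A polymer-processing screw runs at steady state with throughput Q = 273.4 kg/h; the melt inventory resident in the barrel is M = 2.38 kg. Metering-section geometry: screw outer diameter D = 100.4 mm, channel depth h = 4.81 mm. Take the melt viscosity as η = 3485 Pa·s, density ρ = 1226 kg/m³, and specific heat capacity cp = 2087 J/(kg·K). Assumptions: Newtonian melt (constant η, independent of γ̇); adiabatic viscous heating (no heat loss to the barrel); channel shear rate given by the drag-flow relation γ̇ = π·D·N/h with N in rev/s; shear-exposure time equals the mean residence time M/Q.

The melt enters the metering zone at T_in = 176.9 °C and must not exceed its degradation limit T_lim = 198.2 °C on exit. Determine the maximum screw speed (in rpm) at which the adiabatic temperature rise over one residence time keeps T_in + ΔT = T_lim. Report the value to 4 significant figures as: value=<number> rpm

value=20.44 rpm

Q_s = Q / 3600 = 273.4 / 3600 = 0.0759444 kg/s
t_res = M / Q_s = 2.38 / 0.0759444 = 31.3387 s
Convert to metres: D = 0.1004 m, h = 0.00481 m
ΔT_a = T_lim − T_in = 198.2 − 176.9 = 21.3 K
Invert ΔT = ηγ̇²t_res/(ρcp) for γ̇: γ̇_max² = ΔT_a ρ cp / (η t_res) = 21.3·1226·2087 / (3485·31.3387) = 499.009 s⁻²
Take the square root: γ̇_max = √(499.009) = 22.3385 s⁻¹
Solve γ̇ = πDN/h for N: N_max = γ̇_max·h/(π·D) = 22.3385 × 0.00481 / (π × 0.1004) = 0.340656 rev/s = 20.4394 rpm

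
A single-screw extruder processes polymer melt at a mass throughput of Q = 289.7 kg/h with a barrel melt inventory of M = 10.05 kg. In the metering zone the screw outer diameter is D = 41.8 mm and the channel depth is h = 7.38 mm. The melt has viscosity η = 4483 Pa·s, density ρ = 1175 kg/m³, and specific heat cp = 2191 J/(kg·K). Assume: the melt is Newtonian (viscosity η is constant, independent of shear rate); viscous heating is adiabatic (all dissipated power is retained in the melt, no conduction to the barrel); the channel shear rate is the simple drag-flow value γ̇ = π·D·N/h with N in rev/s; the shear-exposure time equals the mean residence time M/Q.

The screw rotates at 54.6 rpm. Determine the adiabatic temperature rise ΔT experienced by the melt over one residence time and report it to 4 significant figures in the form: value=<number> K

Q_s = Q / 3600 = 289.7 / 3600 = 0.0804722 kg/s
t_res = M / Q_s = 10.05 ÷ 0.0804722 = 124.888 s
Convert to SI: D = 0.0418 m, h = 0.00738 m, N = 54.6/60 = 0.91 rev/s
γ̇ = π·D·N / h = π · 0.0418 · 0.91 / 0.00738 = 16.1924 s⁻¹
ΔT = η·γ̇²·t_res/(ρ·cp) = [4483 × 16.1924² × 124.888] / [1175 × 2191] = 57.0205 K

value=57.02 K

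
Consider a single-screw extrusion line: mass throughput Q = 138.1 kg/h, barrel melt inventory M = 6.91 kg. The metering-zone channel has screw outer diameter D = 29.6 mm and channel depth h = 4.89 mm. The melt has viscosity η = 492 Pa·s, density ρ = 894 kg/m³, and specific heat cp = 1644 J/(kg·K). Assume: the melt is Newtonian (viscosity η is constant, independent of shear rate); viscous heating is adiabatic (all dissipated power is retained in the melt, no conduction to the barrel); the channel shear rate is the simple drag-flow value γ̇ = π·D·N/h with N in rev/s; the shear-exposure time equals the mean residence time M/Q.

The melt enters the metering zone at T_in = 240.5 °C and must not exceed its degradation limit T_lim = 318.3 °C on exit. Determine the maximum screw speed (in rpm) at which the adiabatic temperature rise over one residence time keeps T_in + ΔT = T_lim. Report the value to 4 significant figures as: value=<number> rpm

value=113.3 rpm

Throughput in SI: Q_s = 138.1 kg/h ÷ 3600 s/h = 0.0383611 kg/s
t_res = M / Q_s = 6.91 / 0.0383611 = 180.13 s
Geometry in SI: D = 29.6 mm → 0.0296 m, h = 4.89 mm → 0.00489 m
Allowable rise: ΔT_a = T_lim − T_in = 318.3 − 240.5 = 77.8 K
γ̇_max² = ΔT_a·ρ·cp / (η·t_res) = [77.8 × 894 × 1644] / [492 × 180.13] = 1290.23 s⁻²
γ̇_max = √1290.23 = 35.9198 s⁻¹
N_max = γ̇_max h / (πD) = 35.9198·0.00489/(π·0.0296) = 1.88886 rev/s → ×60 = 113.332 rpm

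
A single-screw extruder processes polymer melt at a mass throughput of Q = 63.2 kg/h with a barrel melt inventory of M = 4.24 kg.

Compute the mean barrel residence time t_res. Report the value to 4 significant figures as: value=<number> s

value=241.5 s

Q_s = Q / 3600 = 63.2 / 3600 = 0.0175556 kg/s
t_res = M / Q_s = 4.24 ÷ 0.0175556 = 241.519 s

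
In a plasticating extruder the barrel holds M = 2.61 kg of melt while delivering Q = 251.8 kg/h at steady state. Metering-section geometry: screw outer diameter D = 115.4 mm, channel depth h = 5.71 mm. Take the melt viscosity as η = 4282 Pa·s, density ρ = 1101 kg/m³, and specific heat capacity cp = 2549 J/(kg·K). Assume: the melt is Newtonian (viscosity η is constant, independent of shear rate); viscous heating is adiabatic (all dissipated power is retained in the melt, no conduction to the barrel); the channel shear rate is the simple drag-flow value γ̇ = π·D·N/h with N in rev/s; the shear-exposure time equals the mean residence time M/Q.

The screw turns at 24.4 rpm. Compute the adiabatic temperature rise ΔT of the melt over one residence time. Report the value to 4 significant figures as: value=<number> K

value=37.96 K

Throughput in SI: Q_s = 251.8 kg/h ÷ 3600 s/h = 0.0699444 kg/s
Mean residence time: t_res = M/Q_s = 2.61 kg / 0.0699444 kg/s = 37.3153 s
Geometry in metres: D = 115.4 mm → 0.1154 m, h = 5.71 mm → 0.00571 m; screw speed N = 24.4 rpm = 0.406667 rev/s
γ̇ = π·D·N / h = π · 0.1154 · 0.406667 / 0.00571 = 25.8201 s⁻¹
ΔT = η·γ̇²·t_res / (ρ·cp) = 4282 · (25.8201)² · 37.3153 / (1101 · 2549) = 37.9571 K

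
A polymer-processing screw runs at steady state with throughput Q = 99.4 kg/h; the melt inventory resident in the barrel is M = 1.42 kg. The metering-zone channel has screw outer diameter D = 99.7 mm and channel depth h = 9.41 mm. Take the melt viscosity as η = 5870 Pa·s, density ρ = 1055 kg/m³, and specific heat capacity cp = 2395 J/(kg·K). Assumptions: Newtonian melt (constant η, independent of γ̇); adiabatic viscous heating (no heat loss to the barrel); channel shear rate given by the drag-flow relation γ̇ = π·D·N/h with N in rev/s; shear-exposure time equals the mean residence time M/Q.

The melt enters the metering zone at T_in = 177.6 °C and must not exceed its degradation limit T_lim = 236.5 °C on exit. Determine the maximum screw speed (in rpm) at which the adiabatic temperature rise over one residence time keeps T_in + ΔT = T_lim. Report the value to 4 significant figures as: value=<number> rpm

Q_s = Q / 3600 = 99.4 / 3600 = 0.0276111 kg/s
Mean residence time: t_res = M/Q_s = 1.42 kg / 0.0276111 kg/s = 51.4286 s
Convert to metres: D = 0.0997 m, h = 0.00941 m
ΔT_a = T_lim − T_in = 236.5 °C − 177.6 °C = 58.9 K
Invert ΔT = ηγ̇²t_res/(ρcp) for γ̇: γ̇_max² = ΔT_a ρ cp / (η t_res) = 58.9·1055·2395 / (5870·51.4286) = 492.982 s⁻²
Take the square root: γ̇_max = √(492.982) = 22.2032 s⁻¹
Solve γ̇ = πDN/h for N: N_max = γ̇_max·h/(π·D) = 22.2032 × 0.00941 / (π × 0.0997) = 0.667052 rev/s = 40.0231 rpm

value=40.02 rpm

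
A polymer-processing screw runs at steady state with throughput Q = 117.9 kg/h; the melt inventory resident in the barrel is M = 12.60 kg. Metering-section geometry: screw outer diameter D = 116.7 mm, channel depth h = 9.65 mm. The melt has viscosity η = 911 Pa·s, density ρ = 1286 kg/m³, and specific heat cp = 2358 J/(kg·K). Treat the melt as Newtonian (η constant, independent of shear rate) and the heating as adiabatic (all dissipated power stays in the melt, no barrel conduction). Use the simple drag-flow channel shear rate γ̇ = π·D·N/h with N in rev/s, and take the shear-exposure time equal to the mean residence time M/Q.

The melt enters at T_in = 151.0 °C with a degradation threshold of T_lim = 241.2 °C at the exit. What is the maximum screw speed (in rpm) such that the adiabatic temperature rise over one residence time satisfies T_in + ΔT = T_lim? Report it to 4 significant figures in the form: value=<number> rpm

Q_s = Q / 3600 = 117.9 / 3600 = 0.03275 kg/s
Mean residence time: t_res = M/Q_s = 12.60 kg / 0.03275 kg/s = 384.733 s
D = 116.7 mm = 0.1167 m;  h = 9.65 mm = 0.00965 m
ΔT_a = T_lim − T_in = 241.2 − 151.0 = 90.2 K
γ̇_max² = ΔT_a·ρ·cp/(η·t_res) = 90.2·1286·2358/(911·384.733) = 780.394 s⁻²
γ̇_max = sqrt(780.394) = 27.9355 s⁻¹
N_max = γ̇_max h / (πD) = 27.9355·0.00965/(π·0.1167) = 0.735298 rev/s → ×60 = 44.1179 rpm

value=44.12 rpm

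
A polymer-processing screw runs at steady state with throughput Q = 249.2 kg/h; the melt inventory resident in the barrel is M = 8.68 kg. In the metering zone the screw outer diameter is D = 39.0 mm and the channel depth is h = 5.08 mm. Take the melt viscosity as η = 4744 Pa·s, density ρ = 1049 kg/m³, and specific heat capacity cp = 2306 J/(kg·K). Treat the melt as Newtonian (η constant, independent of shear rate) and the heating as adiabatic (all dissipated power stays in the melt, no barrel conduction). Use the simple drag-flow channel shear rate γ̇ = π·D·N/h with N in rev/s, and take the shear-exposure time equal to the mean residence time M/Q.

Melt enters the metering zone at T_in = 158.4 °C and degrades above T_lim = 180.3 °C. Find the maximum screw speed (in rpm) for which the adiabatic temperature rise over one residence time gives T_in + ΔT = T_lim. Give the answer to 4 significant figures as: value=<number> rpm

Throughput in SI: Q_s = 249.2 kg/h ÷ 3600 s/h = 0.0692222 kg/s
Mean residence time: t_res = M/Q_s = 8.68 kg / 0.0692222 kg/s = 125.393 s
D = 39.0 mm = 0.039 m;  h = 5.08 mm = 0.00508 m
Allowable rise: ΔT_a = T_lim − T_in = 180.3 − 158.4 = 21.9 K
Invert ΔT = ηγ̇²t_res/(ρcp) for γ̇: γ̇_max² = ΔT_a ρ cp / (η t_res) = 21.9·1049·2306 / (4744·125.393) = 89.0554 s⁻²
γ̇_max = sqrt(89.0554) = 9.43691 s⁻¹
N_max = γ̇_max·h / (π·D) = 9.43691 · 0.00508 / (π · 0.039) = 0.391272 rev/s = 23.4763 rpm

value=23.48 rpm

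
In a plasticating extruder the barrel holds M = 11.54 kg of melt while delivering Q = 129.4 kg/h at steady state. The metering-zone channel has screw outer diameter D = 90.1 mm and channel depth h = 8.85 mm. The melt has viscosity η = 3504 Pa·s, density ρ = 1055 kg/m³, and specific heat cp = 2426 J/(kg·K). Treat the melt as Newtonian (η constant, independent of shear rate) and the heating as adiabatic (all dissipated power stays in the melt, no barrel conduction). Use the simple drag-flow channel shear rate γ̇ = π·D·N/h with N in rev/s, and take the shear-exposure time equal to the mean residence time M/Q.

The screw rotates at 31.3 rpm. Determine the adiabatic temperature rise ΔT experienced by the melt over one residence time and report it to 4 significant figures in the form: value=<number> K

Throughput in SI: Q_s = 129.4 kg/h ÷ 3600 s/h = 0.0359444 kg/s
t_res = M / Q_s = 11.54 / 0.0359444 = 321.051 s
Convert to SI: D = 0.0901 m, h = 0.00885 m, N = 31.3/60 = 0.521667 rev/s
γ̇ = π D N / h = (π)(0.0901)(0.521667) / 0.00885 = 16.6849 s⁻¹
ΔT = η·γ̇²·t_res / (ρ·cp) = 3504 · (16.6849)² · 321.051 / (1055 · 2426) = 122.361 K

value=122.4 K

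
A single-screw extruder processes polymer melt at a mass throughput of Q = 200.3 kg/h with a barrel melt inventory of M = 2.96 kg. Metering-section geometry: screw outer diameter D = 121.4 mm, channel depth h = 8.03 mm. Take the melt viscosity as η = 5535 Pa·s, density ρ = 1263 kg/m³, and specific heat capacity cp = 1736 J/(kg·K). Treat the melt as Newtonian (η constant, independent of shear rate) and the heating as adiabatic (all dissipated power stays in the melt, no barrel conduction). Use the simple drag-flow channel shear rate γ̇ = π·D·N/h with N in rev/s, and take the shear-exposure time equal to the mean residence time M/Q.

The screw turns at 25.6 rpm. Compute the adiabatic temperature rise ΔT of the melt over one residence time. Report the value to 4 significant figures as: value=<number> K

Convert throughput: Q = 200.3 kg/h = 200.3/3600 = 0.0556389 kg/s
t_res = M / Q_s = 2.96 ÷ 0.0556389 = 53.2002 s
Convert to SI: D = 0.1214 m, h = 0.00803 m, N = 25.6/60 = 0.426667 rev/s
γ̇ = π·D·N / h = π · 0.1214 · 0.426667 / 0.00803 = 20.2648 s⁻¹
ΔT = η·γ̇²·t_res/(ρ·cp) = [5535 × 20.2648² × 53.2002] / [1263 × 1736] = 55.152 K

value=55.15 K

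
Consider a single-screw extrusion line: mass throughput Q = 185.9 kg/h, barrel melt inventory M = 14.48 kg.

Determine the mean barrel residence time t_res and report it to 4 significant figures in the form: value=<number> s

Throughput in SI: Q_s = 185.9 kg/h ÷ 3600 s/h = 0.0516389 kg/s
t_res = M / Q_s = 14.48 ÷ 0.0516389 = 280.409 s

value=280.4 s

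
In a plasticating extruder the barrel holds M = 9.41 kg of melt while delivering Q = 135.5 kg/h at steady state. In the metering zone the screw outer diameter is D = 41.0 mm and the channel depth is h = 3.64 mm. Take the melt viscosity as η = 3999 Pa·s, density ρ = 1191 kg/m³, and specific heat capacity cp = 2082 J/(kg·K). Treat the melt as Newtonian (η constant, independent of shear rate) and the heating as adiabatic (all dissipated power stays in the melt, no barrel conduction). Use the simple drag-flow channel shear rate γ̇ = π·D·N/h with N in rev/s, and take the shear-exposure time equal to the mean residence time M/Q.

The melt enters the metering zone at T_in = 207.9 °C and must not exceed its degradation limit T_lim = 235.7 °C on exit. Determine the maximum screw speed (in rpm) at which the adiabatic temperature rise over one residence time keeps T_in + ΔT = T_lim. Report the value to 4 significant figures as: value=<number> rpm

value=14.08 rpm

Throughput in SI: Q_s = 135.5 kg/h ÷ 3600 s/h = 0.0376389 kg/s
t_res = M / Q_s = 9.41 / 0.0376389 = 250.007 s
Geometry in SI: D = 41.0 mm → 0.041 m, h = 3.64 mm → 0.00364 m
Allowable rise: ΔT_a = T_lim − T_in = 235.7 − 207.9 = 27.8 K
γ̇_max² = ΔT_a·ρ·cp/(η·t_res) = 27.8·1191·2082/(3999·250.007) = 68.9498 s⁻²
Take the square root: γ̇_max = √(68.9498) = 8.3036 s⁻¹
N_max = γ̇_max·h / (π·D) = 8.3036 · 0.00364 / (π · 0.041) = 0.234657 rev/s = 14.0794 rpm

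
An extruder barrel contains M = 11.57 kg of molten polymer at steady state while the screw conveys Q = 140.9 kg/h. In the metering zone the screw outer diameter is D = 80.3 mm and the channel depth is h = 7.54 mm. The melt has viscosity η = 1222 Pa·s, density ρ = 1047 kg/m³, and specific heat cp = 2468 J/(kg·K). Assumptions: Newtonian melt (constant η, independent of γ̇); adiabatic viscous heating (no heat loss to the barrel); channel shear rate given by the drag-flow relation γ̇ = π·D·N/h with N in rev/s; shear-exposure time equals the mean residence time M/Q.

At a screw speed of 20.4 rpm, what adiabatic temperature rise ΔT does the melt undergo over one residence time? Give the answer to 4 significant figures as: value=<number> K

value=18.09 K

Throughput in SI: Q_s = 140.9 kg/h ÷ 3600 s/h = 0.0391389 kg/s
t_res = M / Q_s = 11.57 ÷ 0.0391389 = 295.614 s
D = 80.3 mm = 0.0803 m;  h = 7.54 mm = 0.00754 m;  N = 20.4 rpm / 60 = 0.34 rev/s
γ̇ = π D N / h = (π)(0.0803)(0.34) / 0.00754 = 11.3756 s⁻¹
Adiabatic rise: ΔT = η γ̇² t_res / (ρ cp) = 1222·(11.3756)²·295.614 / (1047·2468) = 18.0905 K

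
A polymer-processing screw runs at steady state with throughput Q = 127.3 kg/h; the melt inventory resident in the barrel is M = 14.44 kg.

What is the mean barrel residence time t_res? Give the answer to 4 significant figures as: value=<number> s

value=408.4 s

Throughput in SI: Q_s = 127.3 kg/h ÷ 3600 s/h = 0.0353611 kg/s
t_res = M / Q_s = 14.44 ÷ 0.0353611 = 408.358 s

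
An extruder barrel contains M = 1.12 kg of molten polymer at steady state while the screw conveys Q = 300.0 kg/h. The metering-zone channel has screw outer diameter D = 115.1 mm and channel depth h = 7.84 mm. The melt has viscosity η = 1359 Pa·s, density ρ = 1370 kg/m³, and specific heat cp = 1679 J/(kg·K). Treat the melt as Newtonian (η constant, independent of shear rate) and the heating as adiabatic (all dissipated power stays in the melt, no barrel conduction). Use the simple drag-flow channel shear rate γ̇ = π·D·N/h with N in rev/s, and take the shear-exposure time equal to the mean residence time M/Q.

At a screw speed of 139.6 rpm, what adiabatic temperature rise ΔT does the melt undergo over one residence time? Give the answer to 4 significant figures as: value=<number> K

Throughput in SI: Q_s = 300.0 kg/h ÷ 3600 s/h = 0.0833333 kg/s
Mean residence time: t_res = M/Q_s = 1.12 kg / 0.0833333 kg/s = 13.44 s
D = 115.1 mm = 0.1151 m;  h = 7.84 mm = 0.00784 m;  N = 139.6 rpm / 60 = 2.32667 rev/s
γ̇ = π·D·N / h = π · 0.1151 · 2.32667 / 0.00784 = 107.311 s⁻¹
Adiabatic rise: ΔT = η γ̇² t_res / (ρ cp) = 1359·(107.311)²·13.44 / (1370·1679) = 91.4395 K

value=91.44 K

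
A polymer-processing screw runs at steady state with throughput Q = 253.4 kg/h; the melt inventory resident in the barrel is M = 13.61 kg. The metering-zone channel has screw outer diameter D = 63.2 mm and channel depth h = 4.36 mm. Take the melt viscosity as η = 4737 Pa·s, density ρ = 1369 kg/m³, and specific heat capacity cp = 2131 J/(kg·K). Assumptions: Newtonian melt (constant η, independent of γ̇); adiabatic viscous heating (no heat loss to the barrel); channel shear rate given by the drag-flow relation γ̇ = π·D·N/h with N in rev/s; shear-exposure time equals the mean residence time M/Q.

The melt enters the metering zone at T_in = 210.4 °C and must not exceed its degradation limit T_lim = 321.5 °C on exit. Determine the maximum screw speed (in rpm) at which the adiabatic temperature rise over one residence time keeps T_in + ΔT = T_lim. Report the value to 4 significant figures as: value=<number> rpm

Throughput in SI: Q_s = 253.4 kg/h ÷ 3600 s/h = 0.0703889 kg/s
Mean residence time: t_res = M/Q_s = 13.61 kg / 0.0703889 kg/s = 193.354 s
Convert to metres: D = 0.0632 m, h = 0.00436 m
Allowable rise: ΔT_a = T_lim − T_in = 321.5 − 210.4 = 111.1 K
γ̇_max² = ΔT_a·ρ·cp / (η·t_res) = [111.1 × 1369 × 2131] / [4737 × 193.354] = 353.87 s⁻²
Take the square root: γ̇_max = √(353.87) = 18.8114 s⁻¹
N_max = γ̇_max h / (πD) = 18.8114·0.00436/(π·0.0632) = 0.413087 rev/s → ×60 = 24.7852 rpm

value=24.79 rpm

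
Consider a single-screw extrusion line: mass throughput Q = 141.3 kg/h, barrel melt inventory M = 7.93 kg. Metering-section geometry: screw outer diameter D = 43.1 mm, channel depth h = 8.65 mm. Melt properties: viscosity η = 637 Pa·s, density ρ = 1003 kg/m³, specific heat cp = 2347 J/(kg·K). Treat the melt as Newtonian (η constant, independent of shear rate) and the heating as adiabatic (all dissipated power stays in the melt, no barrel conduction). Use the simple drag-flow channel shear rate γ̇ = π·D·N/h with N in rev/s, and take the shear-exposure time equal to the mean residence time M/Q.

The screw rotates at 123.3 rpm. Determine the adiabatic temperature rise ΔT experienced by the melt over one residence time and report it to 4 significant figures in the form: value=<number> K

value=56.57 K

Throughput in SI: Q_s = 141.3 kg/h ÷ 3600 s/h = 0.03925 kg/s
t_res = M / Q_s = 7.93 ÷ 0.03925 = 202.038 s
D = 43.1 mm = 0.0431 m;  h = 8.65 mm = 0.00865 m;  N = 123.3 rpm / 60 = 2.055 rev/s
γ̇ = π·D·N / h = π · 0.0431 · 2.055 / 0.00865 = 32.1679 s⁻¹
ΔT = η·γ̇²·t_res / (ρ·cp) = 637 · (32.1679)² · 202.038 / (1003 · 2347) = 56.5724 K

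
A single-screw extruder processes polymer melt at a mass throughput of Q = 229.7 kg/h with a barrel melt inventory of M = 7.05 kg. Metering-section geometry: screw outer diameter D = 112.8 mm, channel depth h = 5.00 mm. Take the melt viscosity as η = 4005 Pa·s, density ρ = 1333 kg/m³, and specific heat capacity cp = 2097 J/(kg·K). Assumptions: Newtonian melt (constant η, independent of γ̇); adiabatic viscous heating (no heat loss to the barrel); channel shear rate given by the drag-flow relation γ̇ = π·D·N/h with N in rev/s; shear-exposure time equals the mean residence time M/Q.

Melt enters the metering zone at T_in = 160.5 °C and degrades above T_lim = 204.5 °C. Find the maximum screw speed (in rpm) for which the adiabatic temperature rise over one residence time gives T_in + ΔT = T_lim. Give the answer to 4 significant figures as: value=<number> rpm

Convert throughput: Q = 229.7 kg/h = 229.7/3600 = 0.0638056 kg/s
t_res = M / Q_s = 7.05 ÷ 0.0638056 = 110.492 s
Geometry in SI: D = 112.8 mm → 0.1128 m, h = 5.00 mm → 0.005 m
ΔT_a = T_lim − T_in = 204.5 − 160.5 = 44 K
γ̇_max² = ΔT_a·ρ·cp/(η·t_res) = 44·1333·2097/(4005·110.492) = 277.938 s⁻²
Take the square root: γ̇_max = √(277.938) = 16.6715 s⁻¹
N_max = γ̇_max·h / (π·D) = 16.6715 · 0.005 / (π · 0.1128) = 0.235226 rev/s = 14.1136 rpm

value=14.11 rpm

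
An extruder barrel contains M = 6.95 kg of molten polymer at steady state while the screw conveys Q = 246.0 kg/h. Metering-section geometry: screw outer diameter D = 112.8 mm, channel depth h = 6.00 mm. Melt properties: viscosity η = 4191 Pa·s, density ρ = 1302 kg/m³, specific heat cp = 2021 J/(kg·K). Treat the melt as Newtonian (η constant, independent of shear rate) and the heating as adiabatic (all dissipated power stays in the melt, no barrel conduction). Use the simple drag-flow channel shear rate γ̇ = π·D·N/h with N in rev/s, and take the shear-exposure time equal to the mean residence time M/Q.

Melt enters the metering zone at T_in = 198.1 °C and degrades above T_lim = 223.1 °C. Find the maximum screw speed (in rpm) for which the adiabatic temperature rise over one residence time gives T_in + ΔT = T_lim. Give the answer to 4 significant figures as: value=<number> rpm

value=12.62 rpm

Q_s = Q / 3600 = 246.0 / 3600 = 0.0683333 kg/s
Mean residence time: t_res = M/Q_s = 6.95 kg / 0.0683333 kg/s = 101.707 s
Geometry in SI: D = 112.8 mm → 0.1128 m, h = 6.00 mm → 0.006 m
ΔT_a = T_lim − T_in = 223.1 °C − 198.1 °C = 25 K
γ̇_max² = ΔT_a·ρ·cp / (η·t_res) = [25 × 1302 × 2021] / [4191 × 101.707] = 154.329 s⁻²
Take the square root: γ̇_max = √(154.329) = 12.4229 s⁻¹
N_max = γ̇_max h / (πD) = 12.4229·0.006/(π·0.1128) = 0.210337 rev/s → ×60 = 12.6202 rpm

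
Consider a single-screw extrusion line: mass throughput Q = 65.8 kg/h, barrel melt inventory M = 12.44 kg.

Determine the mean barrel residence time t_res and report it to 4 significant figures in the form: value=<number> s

value=680.6 s

Convert throughput: Q = 65.8 kg/h = 65.8/3600 = 0.0182778 kg/s
t_res = M / Q_s = 12.44 ÷ 0.0182778 = 680.608 s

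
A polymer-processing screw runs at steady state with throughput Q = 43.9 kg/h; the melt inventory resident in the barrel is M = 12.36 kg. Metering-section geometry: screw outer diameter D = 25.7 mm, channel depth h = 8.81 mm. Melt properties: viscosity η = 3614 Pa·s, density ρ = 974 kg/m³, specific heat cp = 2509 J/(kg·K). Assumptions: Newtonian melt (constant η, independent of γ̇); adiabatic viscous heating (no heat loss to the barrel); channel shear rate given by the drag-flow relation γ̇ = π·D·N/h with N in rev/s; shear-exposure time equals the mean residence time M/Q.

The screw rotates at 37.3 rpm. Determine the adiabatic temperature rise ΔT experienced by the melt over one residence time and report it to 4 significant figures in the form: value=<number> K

Throughput in SI: Q_s = 43.9 kg/h ÷ 3600 s/h = 0.0121944 kg/s
Mean residence time: t_res = M/Q_s = 12.36 kg / 0.0121944 kg/s = 1013.58 s
Convert to SI: D = 0.0257 m, h = 0.00881 m, N = 37.3/60 = 0.621667 rev/s
Shear rate: γ̇ = πDN/h = π·0.0257·0.621667/0.00881 = 5.69724 s⁻¹
ΔT = η·γ̇²·t_res / (ρ·cp) = 3614 · (5.69724)² · 1013.58 / (974 · 2509) = 48.6535 K

value=48.65 K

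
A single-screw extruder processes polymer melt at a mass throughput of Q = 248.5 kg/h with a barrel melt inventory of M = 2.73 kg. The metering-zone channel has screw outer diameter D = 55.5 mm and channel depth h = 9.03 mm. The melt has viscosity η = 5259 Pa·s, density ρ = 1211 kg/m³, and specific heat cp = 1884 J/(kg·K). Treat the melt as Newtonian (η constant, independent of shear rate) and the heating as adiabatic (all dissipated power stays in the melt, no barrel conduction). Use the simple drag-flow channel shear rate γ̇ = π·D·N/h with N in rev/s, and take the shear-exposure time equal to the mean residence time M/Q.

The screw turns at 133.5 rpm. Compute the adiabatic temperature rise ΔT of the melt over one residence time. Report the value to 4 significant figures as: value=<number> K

Throughput in SI: Q_s = 248.5 kg/h ÷ 3600 s/h = 0.0690278 kg/s
Mean residence time: t_res = M/Q_s = 2.73 kg / 0.0690278 kg/s = 39.5493 s
D = 55.5 mm = 0.0555 m;  h = 9.03 mm = 0.00903 m;  N = 133.5 rpm / 60 = 2.225 rev/s
γ̇ = π·D·N / h = π · 0.0555 · 2.225 / 0.00903 = 42.9621 s⁻¹
ΔT = η·γ̇²·t_res / (ρ·cp) = 5259 · (42.9621)² · 39.5493 / (1211 · 1884) = 168.262 K

value=168.3 K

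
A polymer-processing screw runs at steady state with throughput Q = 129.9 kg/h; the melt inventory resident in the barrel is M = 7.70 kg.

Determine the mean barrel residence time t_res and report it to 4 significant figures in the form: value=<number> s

Throughput in SI: Q_s = 129.9 kg/h ÷ 3600 s/h = 0.0360833 kg/s
Mean residence time: t_res = M/Q_s = 7.70 kg / 0.0360833 kg/s = 213.395 s

value=213.4 s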